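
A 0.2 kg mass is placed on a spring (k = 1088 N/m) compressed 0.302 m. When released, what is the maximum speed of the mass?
½kx² = ½mv² ⇒ v = x√(k/m) = (0.302)√(1088/0.2) = 22.27 m/s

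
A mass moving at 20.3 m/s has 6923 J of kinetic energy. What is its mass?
m = 2·KE/v² = 2·6923/(20.3)² = 33.6 kg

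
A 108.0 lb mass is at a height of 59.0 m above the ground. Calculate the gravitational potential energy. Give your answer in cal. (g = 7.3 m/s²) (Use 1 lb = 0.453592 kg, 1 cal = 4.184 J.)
Convert to SI: m = 48.9879 kg, h = 59.0 m
PE = mgh = (48.9879)(7.3)(59.0) = 21099.1 J = 5043 cal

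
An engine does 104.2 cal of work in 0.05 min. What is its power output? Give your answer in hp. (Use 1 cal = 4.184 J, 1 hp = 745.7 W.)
Convert to SI: W = 435.973 J, t = 3.0 s
P = W/t = 435.973/3.0 = 145.324 W = 0.1949 hp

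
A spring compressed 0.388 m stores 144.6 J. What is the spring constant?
k = 2·PE/x² = 2·144.6/(0.388)² = 1921 N/m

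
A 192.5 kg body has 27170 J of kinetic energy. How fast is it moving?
v = √(2·KE/m) = √(2·27170/192.5) = 16.8 m/s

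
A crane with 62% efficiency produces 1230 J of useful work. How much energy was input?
W_in = W_out/η = 1230/0.62 = 1984 J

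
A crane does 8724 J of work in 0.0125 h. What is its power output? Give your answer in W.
Convert to SI: W = 8724.0 J, t = 45.0 s
P = W/t = 8724.0/45.0 = 193.9 W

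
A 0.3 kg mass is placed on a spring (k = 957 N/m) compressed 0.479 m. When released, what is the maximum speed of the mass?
½kx² = ½mv² ⇒ v = x√(k/m) = (0.479)√(957/0.3) = 27.05 m/s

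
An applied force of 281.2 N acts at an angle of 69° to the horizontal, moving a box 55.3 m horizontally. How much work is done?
W = F·d·cosθ = (281.2)(55.3)cos(69°) = 5573 J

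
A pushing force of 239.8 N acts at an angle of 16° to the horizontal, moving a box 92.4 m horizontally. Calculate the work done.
W = F·d·cosθ = (239.8)(92.4)cos(16°) = 21300 J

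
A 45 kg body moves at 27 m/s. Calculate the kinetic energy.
KE = ½mv² = ½(45)(27)² = 16402.5 J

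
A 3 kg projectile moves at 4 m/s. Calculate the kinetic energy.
KE = ½mv² = ½(3)(4)² = 24.0 J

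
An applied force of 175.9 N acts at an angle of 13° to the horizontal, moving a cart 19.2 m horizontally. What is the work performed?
W = F·d·cosθ = (175.9)(19.2)cos(13°) = 3291 J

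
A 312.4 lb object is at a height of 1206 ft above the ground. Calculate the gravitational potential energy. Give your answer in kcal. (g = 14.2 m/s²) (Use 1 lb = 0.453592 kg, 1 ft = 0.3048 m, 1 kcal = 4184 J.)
Convert to SI: m = 141.702 kg, h = 367.589 m
PE = mgh = (141.702)(14.2)(367.589) = 739651 J = 176.8 kcal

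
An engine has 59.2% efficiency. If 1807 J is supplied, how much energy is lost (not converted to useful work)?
W_lost = W_in(1 − η) = 1807·(1 − 0.592) = 737.3 J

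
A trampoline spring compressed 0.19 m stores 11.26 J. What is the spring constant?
k = 2·PE/x² = 2·11.26/(0.19)² = 623.8 N/m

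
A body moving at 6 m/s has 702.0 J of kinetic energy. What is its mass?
m = 2·KE/v² = 2·702.0/(6)² = 39.0 kg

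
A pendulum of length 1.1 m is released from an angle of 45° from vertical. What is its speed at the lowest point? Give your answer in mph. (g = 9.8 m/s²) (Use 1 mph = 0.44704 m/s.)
h = L(1 − cosθ) = 1.1(1 − cos45°) = 0.322183 m
v = √(2gh) = √(2·9.8·0.322183) = 2.51292 m/s = 5.621 mph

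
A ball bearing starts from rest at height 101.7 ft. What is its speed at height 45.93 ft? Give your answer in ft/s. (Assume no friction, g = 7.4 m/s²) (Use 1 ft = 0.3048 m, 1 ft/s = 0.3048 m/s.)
Convert to SI: h₁−h₂ = 16.9987 m
mgh₁ = mgh₂ + ½mv² ⇒ v = √(2g(h₁−h₂)) = √(2·7.4·16.9987) = 15.8613 m/s = 52.04 ft/s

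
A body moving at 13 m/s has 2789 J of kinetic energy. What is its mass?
m = 2·KE/v² = 2·2789/(13)² = 33.01 kg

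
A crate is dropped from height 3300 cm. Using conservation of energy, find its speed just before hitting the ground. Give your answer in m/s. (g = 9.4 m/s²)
Convert to SI: h = 33.0 m
mgh = ½mv² ⇒ v = √(2gh) = √(2·9.4·33.0) = 24.91 m/s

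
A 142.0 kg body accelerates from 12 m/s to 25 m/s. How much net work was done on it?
W = ΔKE = ½m(v₂² − v₁²) = ½(142.0)(25² − 12²) = 34151.0 J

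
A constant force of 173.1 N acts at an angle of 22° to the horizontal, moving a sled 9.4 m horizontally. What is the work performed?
W = F·d·cosθ = (173.1)(9.4)cos(22°) = 1509 J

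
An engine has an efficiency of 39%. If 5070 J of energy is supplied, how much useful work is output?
W_out = η·W_in = 0.39·5070 = 1977.3 J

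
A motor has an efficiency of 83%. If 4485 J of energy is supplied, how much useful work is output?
W_out = η·W_in = 0.83·4485 = 3722.55 J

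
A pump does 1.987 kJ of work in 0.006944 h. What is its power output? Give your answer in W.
Convert to SI: W = 1987.0 J, t = 24.9984 s
P = W/t = 1987.0/24.9984 = 79.49 W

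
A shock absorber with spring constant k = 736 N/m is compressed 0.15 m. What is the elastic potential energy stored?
PE = ½kx² = ½(736)(0.15)² = 8.28 J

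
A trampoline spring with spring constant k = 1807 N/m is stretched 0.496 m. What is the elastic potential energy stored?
PE = ½kx² = ½(1807)(0.496)² = 222.3 J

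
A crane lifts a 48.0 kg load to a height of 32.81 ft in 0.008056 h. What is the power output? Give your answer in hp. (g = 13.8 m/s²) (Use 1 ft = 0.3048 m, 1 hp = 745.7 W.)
Convert to SI: m = 48.0 kg, h = 10.0005 m, t = 29.0016 s
P = mgh/t = (48.0)(13.8)(10.0005)/29.0016 = 228.412 W = 0.3063 hp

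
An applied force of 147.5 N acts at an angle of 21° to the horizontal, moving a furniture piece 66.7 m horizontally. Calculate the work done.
W = F·d·cosθ = (147.5)(66.7)cos(21°) = 9185 J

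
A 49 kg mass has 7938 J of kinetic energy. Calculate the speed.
v = √(2·KE/m) = √(2·7938/49) = 18.0 m/s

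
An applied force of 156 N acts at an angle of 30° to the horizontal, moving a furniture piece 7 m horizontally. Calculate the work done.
W = F·d·cosθ = (156)(7)cos(30°) = 945.7 J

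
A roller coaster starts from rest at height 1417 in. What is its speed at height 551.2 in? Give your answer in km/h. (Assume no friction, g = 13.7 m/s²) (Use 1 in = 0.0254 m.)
Convert to SI: h₁−h₂ = 21.9913 m
mgh₁ = mgh₂ + ½mv² ⇒ v = √(2g(h₁−h₂)) = √(2·13.7·21.9913) = 24.5471 m/s = 88.37 km/h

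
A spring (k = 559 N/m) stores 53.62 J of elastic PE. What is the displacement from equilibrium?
x = √(2·PE/k) = √(2·53.62/559) = 0.438 m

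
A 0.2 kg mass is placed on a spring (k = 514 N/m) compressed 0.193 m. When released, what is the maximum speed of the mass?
½kx² = ½mv² ⇒ v = x√(k/m) = (0.193)√(514/0.2) = 9.784 m/s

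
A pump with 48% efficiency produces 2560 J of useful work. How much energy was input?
W_in = W_out/η = 2560/0.48 = 5333 J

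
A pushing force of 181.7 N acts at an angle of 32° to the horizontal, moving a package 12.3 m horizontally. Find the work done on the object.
W = F·d·cosθ = (181.7)(12.3)cos(32°) = 1895 J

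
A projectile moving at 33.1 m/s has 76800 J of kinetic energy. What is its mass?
m = 2·KE/v² = 2·76800/(33.1)² = 140.2 kg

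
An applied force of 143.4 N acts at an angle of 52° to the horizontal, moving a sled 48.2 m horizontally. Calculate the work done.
W = F·d·cosθ = (143.4)(48.2)cos(52°) = 4255 J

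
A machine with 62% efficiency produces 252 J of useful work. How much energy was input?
W_in = W_out/η = 252/0.62 = 406.5 J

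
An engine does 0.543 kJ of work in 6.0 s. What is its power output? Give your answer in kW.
Convert to SI: W = 543.0 J, t = 6.0 s
P = W/t = 543.0/6.0 = 90.5 W = 0.0905 kW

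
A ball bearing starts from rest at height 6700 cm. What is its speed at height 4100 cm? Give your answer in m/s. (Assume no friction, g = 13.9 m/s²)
Convert to SI: h₁−h₂ = 26.0 m
mgh₁ = mgh₂ + ½mv² ⇒ v = √(2g(h₁−h₂)) = √(2·13.9·26.0) = 26.88 m/s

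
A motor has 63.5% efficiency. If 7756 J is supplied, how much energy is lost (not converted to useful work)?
W_lost = W_in(1 − η) = 7756·(1 − 0.635) = 2831 J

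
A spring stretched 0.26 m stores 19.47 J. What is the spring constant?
k = 2·PE/x² = 2·19.47/(0.26)² = 576.0 N/m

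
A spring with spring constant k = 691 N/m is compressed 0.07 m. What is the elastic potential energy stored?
PE = ½kx² = ½(691)(0.07)² = 1.693 J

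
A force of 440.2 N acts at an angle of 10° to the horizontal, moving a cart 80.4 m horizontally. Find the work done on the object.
W = F·d·cosθ = (440.2)(80.4)cos(10°) = 34850 J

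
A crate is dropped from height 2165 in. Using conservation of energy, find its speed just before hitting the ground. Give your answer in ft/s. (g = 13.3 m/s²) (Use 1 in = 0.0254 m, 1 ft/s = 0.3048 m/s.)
Convert to SI: h = 54.991 m
mgh = ½mv² ⇒ v = √(2gh) = √(2·13.3·54.991) = 38.2461 m/s = 125.5 ft/s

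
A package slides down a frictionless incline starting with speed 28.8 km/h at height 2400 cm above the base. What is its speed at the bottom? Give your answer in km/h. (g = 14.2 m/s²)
Convert to SI: v₀ = 8.0 m/s, h = 24.0 m
½mv₀² + mgh = ½mv² ⇒ v = √(v₀² + 2gh) = √(8.0² + 2·14.2·24.0) = 27.3057 m/s = 98.3 km/h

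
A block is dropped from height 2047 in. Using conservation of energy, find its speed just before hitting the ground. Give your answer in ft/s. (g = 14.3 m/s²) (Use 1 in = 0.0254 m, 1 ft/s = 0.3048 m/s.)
Convert to SI: h = 51.9938 m
mgh = ½mv² ⇒ v = √(2gh) = √(2·14.3·51.9938) = 38.5619 m/s = 126.5 ft/s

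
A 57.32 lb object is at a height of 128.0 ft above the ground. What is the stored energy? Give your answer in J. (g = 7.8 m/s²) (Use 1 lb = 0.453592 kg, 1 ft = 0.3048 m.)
Convert to SI: m = 25.9999 kg, h = 39.0144 m
PE = mgh = (25.9999)(7.8)(39.0144) = 7912 J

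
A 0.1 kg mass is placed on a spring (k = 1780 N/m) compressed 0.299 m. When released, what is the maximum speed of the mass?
½kx² = ½mv² ⇒ v = x√(k/m) = (0.299)√(1780/0.1) = 39.89 m/s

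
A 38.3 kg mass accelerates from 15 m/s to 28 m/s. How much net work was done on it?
W = ΔKE = ½m(v₂² − v₁²) = ½(38.3)(28² − 15²) = 10704.85 J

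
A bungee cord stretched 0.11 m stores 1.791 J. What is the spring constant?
k = 2·PE/x² = 2·1.791/(0.11)² = 296.0 N/m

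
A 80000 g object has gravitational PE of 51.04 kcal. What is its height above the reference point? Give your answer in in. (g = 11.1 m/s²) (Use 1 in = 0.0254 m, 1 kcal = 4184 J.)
Convert to SI: m = 80.0 kg, PE = 213551 J
h = PE/(mg) = 213551/(80.0·11.1) = 240.486 m = 9468 in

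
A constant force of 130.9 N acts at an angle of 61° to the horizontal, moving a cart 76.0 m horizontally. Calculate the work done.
W = F·d·cosθ = (130.9)(76.0)cos(61°) = 4823 J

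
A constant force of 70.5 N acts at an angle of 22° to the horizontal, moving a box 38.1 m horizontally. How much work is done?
W = F·d·cosθ = (70.5)(38.1)cos(22°) = 2490 J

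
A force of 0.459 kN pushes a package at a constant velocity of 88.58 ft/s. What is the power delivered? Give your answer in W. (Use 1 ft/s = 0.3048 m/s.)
Convert to SI: F = 459.0 N, v = 26.9992 m/s
P = Fv = (459.0)(26.9992) = 12390 W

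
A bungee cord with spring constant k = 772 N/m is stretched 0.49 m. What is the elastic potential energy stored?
PE = ½kx² = ½(772)(0.49)² = 92.68 J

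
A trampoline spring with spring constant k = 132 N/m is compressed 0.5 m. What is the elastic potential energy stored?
PE = ½kx² = ½(132)(0.5)² = 16.5 J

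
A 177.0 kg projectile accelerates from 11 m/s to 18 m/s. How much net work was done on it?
W = ΔKE = ½m(v₂² − v₁²) = ½(177.0)(18² − 11²) = 17965.5 J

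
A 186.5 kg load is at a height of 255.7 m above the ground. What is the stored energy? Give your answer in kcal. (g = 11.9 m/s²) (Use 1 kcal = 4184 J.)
PE = mgh = (186.5)(11.9)(255.7) = 567488 J = 135.6 kcal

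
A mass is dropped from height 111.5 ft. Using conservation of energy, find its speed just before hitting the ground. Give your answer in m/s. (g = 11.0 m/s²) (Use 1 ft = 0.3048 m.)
Convert to SI: h = 33.9852 m
mgh = ½mv² ⇒ v = √(2gh) = √(2·11.0·33.9852) = 27.34 m/s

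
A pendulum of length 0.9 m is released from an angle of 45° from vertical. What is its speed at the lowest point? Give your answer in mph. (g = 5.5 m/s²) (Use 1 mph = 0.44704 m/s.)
h = L(1 − cosθ) = 0.9(1 − cos45°) = 0.263604 m
v = √(2gh) = √(2·5.5·0.263604) = 1.70283 m/s = 3.809 mph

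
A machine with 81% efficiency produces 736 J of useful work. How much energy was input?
W_in = W_out/η = 736/0.81 = 908.6 J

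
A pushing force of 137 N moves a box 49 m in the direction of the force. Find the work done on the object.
W = F·d = (137)(49) = 6713 J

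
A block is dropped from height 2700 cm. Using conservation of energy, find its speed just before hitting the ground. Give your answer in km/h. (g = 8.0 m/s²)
Convert to SI: h = 27.0 m
mgh = ½mv² ⇒ v = √(2gh) = √(2·8.0·27.0) = 20.7846 m/s = 74.82 km/h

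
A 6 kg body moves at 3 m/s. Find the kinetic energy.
KE = ½mv² = ½(6)(3)² = 27.0 J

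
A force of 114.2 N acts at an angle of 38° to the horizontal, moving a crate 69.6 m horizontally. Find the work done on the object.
W = F·d·cosθ = (114.2)(69.6)cos(38°) = 6263 J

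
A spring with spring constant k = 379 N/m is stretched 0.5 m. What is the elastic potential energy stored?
PE = ½kx² = ½(379)(0.5)² = 47.38 J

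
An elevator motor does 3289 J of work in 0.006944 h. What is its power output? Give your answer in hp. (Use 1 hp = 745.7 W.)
Convert to SI: W = 3289.0 J, t = 24.9984 s
P = W/t = 3289.0/24.9984 = 131.568 W = 0.1764 hp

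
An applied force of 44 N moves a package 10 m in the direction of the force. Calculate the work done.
W = F·d = (44)(10) = 440.0 J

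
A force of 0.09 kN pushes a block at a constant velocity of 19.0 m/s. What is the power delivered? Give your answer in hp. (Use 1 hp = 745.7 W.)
Convert to SI: F = 90.0 N, v = 19.0 m/s
P = Fv = (90.0)(19.0) = 1710.0 W = 2.293 hp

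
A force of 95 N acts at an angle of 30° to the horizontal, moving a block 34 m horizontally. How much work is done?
W = F·d·cosθ = (95)(34)cos(30°) = 2797 J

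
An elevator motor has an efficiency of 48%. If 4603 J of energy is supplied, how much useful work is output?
W_out = η·W_in = 0.48·4603 = 2209.44 J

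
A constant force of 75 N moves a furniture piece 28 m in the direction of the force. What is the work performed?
W = F·d = (75)(28) = 2100 J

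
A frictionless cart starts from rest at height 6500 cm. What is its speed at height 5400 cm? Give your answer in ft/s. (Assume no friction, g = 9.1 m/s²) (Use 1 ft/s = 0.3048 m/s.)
Convert to SI: h₁−h₂ = 11.0 m
mgh₁ = mgh₂ + ½mv² ⇒ v = √(2g(h₁−h₂)) = √(2·9.1·11.0) = 14.1492 m/s = 46.42 ft/s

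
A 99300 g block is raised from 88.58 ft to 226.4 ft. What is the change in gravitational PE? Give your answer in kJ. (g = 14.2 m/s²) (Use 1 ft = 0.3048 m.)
Convert to SI: m = 99.3 kg, Δh = 42.0075 m
ΔPE = mgΔh = (99.3)(14.2)(42.0075) = 59233.1 J = 59.23 kJ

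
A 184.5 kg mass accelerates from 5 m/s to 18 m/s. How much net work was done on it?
W = ΔKE = ½m(v₂² − v₁²) = ½(184.5)(18² − 5²) = 27582.75 J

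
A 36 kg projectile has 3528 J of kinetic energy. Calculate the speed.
v = √(2·KE/m) = √(2·3528/36) = 14.0 m/s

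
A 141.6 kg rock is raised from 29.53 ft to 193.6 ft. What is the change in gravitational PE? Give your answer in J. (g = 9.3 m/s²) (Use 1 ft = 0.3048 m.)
Convert to SI: m = 141.6 kg, Δh = 50.0085 m
ΔPE = mgΔh = (141.6)(9.3)(50.0085) = 65860 J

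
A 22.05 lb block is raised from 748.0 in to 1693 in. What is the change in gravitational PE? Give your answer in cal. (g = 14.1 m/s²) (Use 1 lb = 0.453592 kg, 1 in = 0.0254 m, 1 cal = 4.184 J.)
Convert to SI: m = 10.0017 kg, Δh = 24.003 m
ΔPE = mgΔh = (10.0017)(14.1)(24.003) = 3385.0 J = 809.0 cal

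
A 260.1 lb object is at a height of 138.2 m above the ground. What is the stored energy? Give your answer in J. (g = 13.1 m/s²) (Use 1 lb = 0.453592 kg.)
Convert to SI: m = 117.979 kg, h = 138.2 m
PE = mgh = (117.979)(13.1)(138.2) = 213600 J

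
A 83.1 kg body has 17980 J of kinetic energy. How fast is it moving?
v = √(2·KE/m) = √(2·17980/83.1) = 20.8 m/s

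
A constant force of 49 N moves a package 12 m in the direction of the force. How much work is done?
W = F·d = (49)(12) = 588.0 J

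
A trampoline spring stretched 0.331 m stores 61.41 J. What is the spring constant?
k = 2·PE/x² = 2·61.41/(0.331)² = 1121 N/m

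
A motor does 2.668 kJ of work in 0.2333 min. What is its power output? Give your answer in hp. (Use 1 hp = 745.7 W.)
Convert to SI: W = 2668.0 J, t = 13.998 s
P = W/t = 2668.0/13.998 = 190.599 W = 0.2556 hp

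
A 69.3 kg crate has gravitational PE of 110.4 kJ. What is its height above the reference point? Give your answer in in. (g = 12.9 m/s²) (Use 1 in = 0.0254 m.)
Convert to SI: m = 69.3 kg, PE = 110400 J
h = PE/(mg) = 110400/(69.3·12.9) = 123.494 m = 4862 in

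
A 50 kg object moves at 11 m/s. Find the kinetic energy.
KE = ½mv² = ½(50)(11)² = 3025.0 J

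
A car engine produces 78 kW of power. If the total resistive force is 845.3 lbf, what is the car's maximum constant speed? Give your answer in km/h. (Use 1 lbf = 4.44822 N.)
Convert to SI: F = 3760.08 N
P = Fv ⇒ v = P/F = 78000 W/3760.08 N = 20.7442 m/s = 74.68 km/h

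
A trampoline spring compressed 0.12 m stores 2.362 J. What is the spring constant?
k = 2·PE/x² = 2·2.362/(0.12)² = 328.1 N/m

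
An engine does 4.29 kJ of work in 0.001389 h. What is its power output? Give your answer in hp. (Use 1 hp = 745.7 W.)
Convert to SI: W = 4290.0 J, t = 5.0004 s
P = W/t = 4290.0/5.0004 = 857.931 W = 1.151 hp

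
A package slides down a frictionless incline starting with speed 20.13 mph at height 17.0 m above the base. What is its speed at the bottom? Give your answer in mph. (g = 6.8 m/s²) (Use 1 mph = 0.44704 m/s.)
Convert to SI: v₀ = 8.99892 m/s, h = 17.0 m
½mv₀² + mgh = ½mv² ⇒ v = √(v₀² + 2gh) = √(8.99892² + 2·6.8·17.0) = 17.6686 m/s = 39.52 mph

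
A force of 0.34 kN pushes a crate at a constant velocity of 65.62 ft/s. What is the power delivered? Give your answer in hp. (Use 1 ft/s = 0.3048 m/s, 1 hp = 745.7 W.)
Convert to SI: F = 340.0 N, v = 20.001 m/s
P = Fv = (340.0)(20.001) = 6800.33 W = 9.119 hp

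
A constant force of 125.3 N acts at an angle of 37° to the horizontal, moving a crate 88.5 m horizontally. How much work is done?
W = F·d·cosθ = (125.3)(88.5)cos(37°) = 8856 J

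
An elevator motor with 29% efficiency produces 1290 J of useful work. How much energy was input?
W_in = W_out/η = 1290/0.29 = 4448 J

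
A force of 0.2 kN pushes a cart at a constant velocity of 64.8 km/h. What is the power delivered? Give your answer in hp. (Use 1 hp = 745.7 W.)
Convert to SI: F = 200.0 N, v = 18.0 m/s
P = Fv = (200.0)(18.0) = 3600.0 W = 4.828 hp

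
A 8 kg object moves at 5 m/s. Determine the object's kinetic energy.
KE = ½mv² = ½(8)(5)² = 100.0 J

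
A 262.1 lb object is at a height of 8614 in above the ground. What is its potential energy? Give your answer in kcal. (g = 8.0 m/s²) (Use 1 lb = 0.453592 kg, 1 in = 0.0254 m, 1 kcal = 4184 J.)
Convert to SI: m = 118.886 kg, h = 218.796 m
PE = mgh = (118.886)(8.0)(218.796) = 208095 J = 49.74 kcal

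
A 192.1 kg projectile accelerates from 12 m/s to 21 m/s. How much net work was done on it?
W = ΔKE = ½m(v₂² − v₁²) = ½(192.1)(21² − 12²) = 28526.85 J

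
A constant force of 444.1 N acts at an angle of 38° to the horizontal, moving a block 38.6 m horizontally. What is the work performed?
W = F·d·cosθ = (444.1)(38.6)cos(38°) = 13510 J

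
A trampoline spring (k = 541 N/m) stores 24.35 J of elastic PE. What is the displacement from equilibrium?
x = √(2·PE/k) = √(2·24.35/541) = 0.3 m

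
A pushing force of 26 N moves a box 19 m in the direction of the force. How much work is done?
W = F·d = (26)(19) = 494.0 J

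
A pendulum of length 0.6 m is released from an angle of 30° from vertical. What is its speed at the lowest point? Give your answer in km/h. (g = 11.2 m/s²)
h = L(1 − cosθ) = 0.6(1 − cos30°) = 0.0803848 m
v = √(2gh) = √(2·11.2·0.0803848) = 1.34187 m/s = 4.831 km/h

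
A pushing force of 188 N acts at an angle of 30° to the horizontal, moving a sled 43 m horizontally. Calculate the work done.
W = F·d·cosθ = (188)(43)cos(30°) = 7001 J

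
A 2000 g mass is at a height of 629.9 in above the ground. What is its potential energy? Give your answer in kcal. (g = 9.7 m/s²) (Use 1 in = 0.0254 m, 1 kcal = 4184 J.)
Convert to SI: m = 2.0 kg, h = 15.9995 m
PE = mgh = (2.0)(9.7)(15.9995) = 310.39 J = 0.07418 kcal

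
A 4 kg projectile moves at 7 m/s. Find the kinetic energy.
KE = ½mv² = ½(4)(7)² = 98.0 J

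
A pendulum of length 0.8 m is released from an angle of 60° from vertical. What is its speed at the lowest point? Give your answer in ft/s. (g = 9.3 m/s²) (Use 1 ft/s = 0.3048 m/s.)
h = L(1 − cosθ) = 0.8(1 − cos60°) = 0.4 m
v = √(2gh) = √(2·9.3·0.4) = 2.72764 m/s = 8.949 ft/s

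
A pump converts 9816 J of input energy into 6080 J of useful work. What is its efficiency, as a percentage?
η = W_out/W_in = 6080/9816 = 61.94%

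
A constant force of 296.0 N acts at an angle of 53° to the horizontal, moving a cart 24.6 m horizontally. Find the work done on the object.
W = F·d·cosθ = (296.0)(24.6)cos(53°) = 4382 J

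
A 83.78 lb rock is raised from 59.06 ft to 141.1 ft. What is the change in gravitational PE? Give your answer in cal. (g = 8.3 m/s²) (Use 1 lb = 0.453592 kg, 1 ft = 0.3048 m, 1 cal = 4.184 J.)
Convert to SI: m = 38.0019 kg, Δh = 25.0058 m
ΔPE = mgΔh = (38.0019)(8.3)(25.0058) = 7887.23 J = 1885 cal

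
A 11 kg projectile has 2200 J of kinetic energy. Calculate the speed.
v = √(2·KE/m) = √(2·2200/11) = 20.0 m/s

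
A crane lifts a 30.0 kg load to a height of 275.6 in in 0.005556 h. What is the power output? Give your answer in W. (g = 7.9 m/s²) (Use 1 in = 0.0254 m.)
Convert to SI: m = 30.0 kg, h = 7.00024 m, t = 20.0016 s
P = mgh/t = (30.0)(7.9)(7.00024)/20.0016 = 82.95 W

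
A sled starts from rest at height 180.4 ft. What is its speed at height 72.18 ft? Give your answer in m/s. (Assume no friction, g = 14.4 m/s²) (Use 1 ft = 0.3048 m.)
Convert to SI: h₁−h₂ = 32.9855 m
mgh₁ = mgh₂ + ½mv² ⇒ v = √(2g(h₁−h₂)) = √(2·14.4·32.9855) = 30.82 m/s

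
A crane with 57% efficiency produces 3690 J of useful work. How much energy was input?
W_in = W_out/η = 3690/0.57 = 6474 J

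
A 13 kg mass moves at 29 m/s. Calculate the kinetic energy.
KE = ½mv² = ½(13)(29)² = 5466.5 J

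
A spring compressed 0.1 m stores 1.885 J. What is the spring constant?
k = 2·PE/x² = 2·1.885/(0.1)² = 377.0 N/m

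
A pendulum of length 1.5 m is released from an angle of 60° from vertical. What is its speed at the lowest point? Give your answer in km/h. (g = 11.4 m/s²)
h = L(1 − cosθ) = 1.5(1 − cos60°) = 0.75 m
v = √(2gh) = √(2·11.4·0.75) = 4.13521 m/s = 14.89 km/h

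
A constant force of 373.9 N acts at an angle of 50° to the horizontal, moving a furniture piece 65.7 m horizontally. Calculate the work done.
W = F·d·cosθ = (373.9)(65.7)cos(50°) = 15790 J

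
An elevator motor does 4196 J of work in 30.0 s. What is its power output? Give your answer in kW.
P = W/t = 4196.0/30.0 = 139.867 W = 0.1399 kW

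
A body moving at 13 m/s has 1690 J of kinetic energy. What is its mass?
m = 2·KE/v² = 2·1690/(13)² = 20.0 kg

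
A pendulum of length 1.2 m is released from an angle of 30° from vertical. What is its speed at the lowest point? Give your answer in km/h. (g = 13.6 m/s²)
h = L(1 − cosθ) = 1.2(1 − cos30°) = 0.16077 m
v = √(2gh) = √(2·13.6·0.16077) = 2.09116 m/s = 7.528 km/h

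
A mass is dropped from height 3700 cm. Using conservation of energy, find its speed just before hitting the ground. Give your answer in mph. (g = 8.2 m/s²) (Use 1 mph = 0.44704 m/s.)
Convert to SI: h = 37.0 m
mgh = ½mv² ⇒ v = √(2gh) = √(2·8.2·37.0) = 24.6333 m/s = 55.1 mph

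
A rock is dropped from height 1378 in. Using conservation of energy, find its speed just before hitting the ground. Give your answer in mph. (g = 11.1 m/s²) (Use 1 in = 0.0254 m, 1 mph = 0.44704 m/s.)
Convert to SI: h = 35.0012 m
mgh = ½mv² ⇒ v = √(2gh) = √(2·11.1·35.0012) = 27.8752 m/s = 62.36 mph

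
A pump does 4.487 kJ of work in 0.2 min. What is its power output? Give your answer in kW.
Convert to SI: W = 4487.0 J, t = 12.0 s
P = W/t = 4487.0/12.0 = 373.917 W = 0.3739 kW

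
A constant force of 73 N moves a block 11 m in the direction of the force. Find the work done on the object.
W = F·d = (73)(11) = 803.0 J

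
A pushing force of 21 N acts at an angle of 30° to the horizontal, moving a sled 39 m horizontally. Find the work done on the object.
W = F·d·cosθ = (21)(39)cos(30°) = 709.3 J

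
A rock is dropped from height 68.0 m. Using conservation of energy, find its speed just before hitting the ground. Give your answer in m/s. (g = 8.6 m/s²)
mgh = ½mv² ⇒ v = √(2gh) = √(2·8.6·68.0) = 34.2 m/s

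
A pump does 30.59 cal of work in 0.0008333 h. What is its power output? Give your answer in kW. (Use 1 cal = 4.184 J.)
Convert to SI: W = 127.989 J, t = 2.99988 s
P = W/t = 127.989/2.99988 = 42.6646 W = 0.04266 kW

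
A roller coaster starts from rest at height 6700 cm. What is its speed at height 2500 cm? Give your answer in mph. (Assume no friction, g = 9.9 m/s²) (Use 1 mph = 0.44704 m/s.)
Convert to SI: h₁−h₂ = 42.0 m
mgh₁ = mgh₂ + ½mv² ⇒ v = √(2g(h₁−h₂)) = √(2·9.9·42.0) = 28.8375 m/s = 64.51 mph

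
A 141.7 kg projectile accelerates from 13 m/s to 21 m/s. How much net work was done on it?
W = ΔKE = ½m(v₂² − v₁²) = ½(141.7)(21² − 13²) = 19271.2 J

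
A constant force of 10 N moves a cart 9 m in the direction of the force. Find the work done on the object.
W = F·d = (10)(9) = 90.0 J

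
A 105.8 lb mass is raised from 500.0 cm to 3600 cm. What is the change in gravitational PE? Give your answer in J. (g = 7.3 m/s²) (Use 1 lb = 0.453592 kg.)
Convert to SI: m = 47.99 kg, Δh = 31.0 m
ΔPE = mgΔh = (47.99)(7.3)(31.0) = 10860 J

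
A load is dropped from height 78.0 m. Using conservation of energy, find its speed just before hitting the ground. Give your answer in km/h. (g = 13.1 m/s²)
mgh = ½mv² ⇒ v = √(2gh) = √(2·13.1·78.0) = 45.2062 m/s = 162.7 km/h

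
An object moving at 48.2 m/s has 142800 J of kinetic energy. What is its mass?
m = 2·KE/v² = 2·142800/(48.2)² = 122.9 kg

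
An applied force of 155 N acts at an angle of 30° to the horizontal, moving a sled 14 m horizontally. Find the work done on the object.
W = F·d·cosθ = (155)(14)cos(30°) = 1879 J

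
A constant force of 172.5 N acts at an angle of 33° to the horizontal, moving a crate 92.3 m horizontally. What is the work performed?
W = F·d·cosθ = (172.5)(92.3)cos(33°) = 13350 J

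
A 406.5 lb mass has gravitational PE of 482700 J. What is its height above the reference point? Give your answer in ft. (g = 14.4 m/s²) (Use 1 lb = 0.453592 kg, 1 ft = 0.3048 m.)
Convert to SI: m = 184.385 kg, PE = 482700 J
h = PE/(mg) = 482700/(184.385·14.4) = 181.7979 m = 596.4 ft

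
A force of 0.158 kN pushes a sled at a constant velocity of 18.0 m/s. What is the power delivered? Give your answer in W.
Convert to SI: F = 158.0 N, v = 18.0 m/s
P = Fv = (158.0)(18.0) = 2844 W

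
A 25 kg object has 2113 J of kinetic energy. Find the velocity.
v = √(2·KE/m) = √(2·2113/25) = 13.0 m/s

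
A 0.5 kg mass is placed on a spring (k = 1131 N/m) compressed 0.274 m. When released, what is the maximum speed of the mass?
½kx² = ½mv² ⇒ v = x√(k/m) = (0.274)√(1131/0.5) = 13.03 m/s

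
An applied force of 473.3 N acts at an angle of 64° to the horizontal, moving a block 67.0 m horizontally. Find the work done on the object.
W = F·d·cosθ = (473.3)(67.0)cos(64°) = 13900 J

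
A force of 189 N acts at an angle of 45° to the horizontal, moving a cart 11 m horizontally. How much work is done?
W = F·d·cosθ = (189)(11)cos(45°) = 1470 J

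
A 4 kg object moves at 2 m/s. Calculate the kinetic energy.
KE = ½mv² = ½(4)(2)² = 8.0 J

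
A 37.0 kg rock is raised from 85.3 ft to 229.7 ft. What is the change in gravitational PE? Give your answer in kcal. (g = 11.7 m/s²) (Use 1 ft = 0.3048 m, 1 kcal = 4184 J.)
Convert to SI: m = 37.0 kg, Δh = 44.0131 m
ΔPE = mgΔh = (37.0)(11.7)(44.0131) = 19053.3 J = 4.554 kcal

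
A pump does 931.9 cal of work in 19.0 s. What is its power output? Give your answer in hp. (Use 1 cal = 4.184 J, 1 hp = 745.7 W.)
Convert to SI: W = 3899.07 J, t = 19.0 s
P = W/t = 3899.07/19.0 = 205.214 W = 0.2752 hp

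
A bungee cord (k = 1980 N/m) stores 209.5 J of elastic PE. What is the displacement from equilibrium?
x = √(2·PE/k) = √(2·209.5/1980) = 0.46 m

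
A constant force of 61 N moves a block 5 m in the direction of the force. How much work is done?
W = F·d = (61)(5) = 305.0 J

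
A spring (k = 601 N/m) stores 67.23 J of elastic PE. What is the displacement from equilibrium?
x = √(2·PE/k) = √(2·67.23/601) = 0.473 m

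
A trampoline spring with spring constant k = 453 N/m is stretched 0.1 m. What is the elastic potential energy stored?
PE = ½kx² = ½(453)(0.1)² = 2.265 J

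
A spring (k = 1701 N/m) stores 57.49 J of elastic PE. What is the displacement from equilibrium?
x = √(2·PE/k) = √(2·57.49/1701) = 0.26 m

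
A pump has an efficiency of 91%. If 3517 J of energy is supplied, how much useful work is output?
W_out = η·W_in = 0.91·3517 = 3200.47 J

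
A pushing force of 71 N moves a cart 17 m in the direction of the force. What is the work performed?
W = F·d = (71)(17) = 1207 J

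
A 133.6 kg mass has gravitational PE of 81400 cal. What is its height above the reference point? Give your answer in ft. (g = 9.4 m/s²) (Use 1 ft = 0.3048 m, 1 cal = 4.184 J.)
Convert to SI: m = 133.6 kg, PE = 340578 J
h = PE/(mg) = 340578/(133.6·9.4) = 271.195 m = 889.7 ft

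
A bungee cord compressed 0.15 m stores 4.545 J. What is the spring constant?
k = 2·PE/x² = 2·4.545/(0.15)² = 404.0 N/m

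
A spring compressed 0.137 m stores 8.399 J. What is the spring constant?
k = 2·PE/x² = 2·8.399/(0.137)² = 895.0 N/m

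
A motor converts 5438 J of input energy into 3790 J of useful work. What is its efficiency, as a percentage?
η = W_out/W_in = 3790/5438 = 69.69%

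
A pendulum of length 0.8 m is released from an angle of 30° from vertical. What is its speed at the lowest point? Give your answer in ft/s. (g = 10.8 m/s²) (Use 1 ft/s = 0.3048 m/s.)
h = L(1 − cosθ) = 0.8(1 − cos30°) = 0.10718 m
v = √(2gh) = √(2·10.8·0.10718) = 1.52154 m/s = 4.992 ft/s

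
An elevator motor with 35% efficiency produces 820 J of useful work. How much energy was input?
W_in = W_out/η = 820/0.35 = 2343 J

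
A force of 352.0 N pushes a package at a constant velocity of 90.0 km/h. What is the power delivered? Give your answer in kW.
Convert to SI: F = 352.0 N, v = 25.0 m/s
P = Fv = (352.0)(25.0) = 8800.0 W = 8.8 kW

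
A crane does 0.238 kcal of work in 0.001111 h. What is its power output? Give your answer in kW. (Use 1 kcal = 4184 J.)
Convert to SI: W = 995.792 J, t = 3.9996 s
P = W/t = 995.792/3.9996 = 248.973 W = 0.249 kW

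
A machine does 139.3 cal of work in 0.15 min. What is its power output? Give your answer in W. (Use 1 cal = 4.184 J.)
Convert to SI: W = 582.831 J, t = 9.0 s
P = W/t = 582.831/9.0 = 64.76 W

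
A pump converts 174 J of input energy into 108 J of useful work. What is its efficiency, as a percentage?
η = W_out/W_in = 108/174 = 62.07%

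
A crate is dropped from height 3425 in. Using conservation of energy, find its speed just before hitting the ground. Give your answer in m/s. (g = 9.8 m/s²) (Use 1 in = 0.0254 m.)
Convert to SI: h = 86.995 m
mgh = ½mv² ⇒ v = √(2gh) = √(2·9.8·86.995) = 41.29 m/s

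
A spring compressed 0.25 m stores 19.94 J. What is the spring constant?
k = 2·PE/x² = 2·19.94/(0.25)² = 638.1 N/m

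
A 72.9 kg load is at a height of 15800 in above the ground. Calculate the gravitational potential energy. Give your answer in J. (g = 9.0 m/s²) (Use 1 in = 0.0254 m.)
Convert to SI: m = 72.9 kg, h = 401.32 m
PE = mgh = (72.9)(9.0)(401.32) = 263300 J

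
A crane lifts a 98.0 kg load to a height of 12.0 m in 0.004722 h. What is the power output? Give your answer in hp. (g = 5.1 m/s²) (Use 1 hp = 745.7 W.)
Convert to SI: m = 98.0 kg, h = 12.0 m, t = 16.9992 s
P = mgh/t = (98.0)(5.1)(12.0)/16.9992 = 352.817 W = 0.4731 hp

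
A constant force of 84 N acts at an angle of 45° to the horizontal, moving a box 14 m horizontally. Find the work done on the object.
W = F·d·cosθ = (84)(14)cos(45°) = 831.6 J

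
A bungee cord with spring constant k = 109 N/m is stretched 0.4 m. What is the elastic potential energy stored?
PE = ½kx² = ½(109)(0.4)² = 8.72 J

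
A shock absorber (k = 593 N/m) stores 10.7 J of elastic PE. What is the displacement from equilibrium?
x = √(2·PE/k) = √(2·10.7/593) = 0.19 m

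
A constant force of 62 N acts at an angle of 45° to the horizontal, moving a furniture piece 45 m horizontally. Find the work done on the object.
W = F·d·cosθ = (62)(45)cos(45°) = 1973 J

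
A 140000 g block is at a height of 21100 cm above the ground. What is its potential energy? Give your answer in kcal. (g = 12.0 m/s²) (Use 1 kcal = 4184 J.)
Convert to SI: m = 140.0 kg, h = 211.0 m
PE = mgh = (140.0)(12.0)(211.0) = 354480 J = 84.72 kcal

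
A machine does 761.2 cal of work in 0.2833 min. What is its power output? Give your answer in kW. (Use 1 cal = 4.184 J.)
Convert to SI: W = 3184.86 J, t = 16.998 s
P = W/t = 3184.86/16.998 = 187.367 W = 0.1874 kW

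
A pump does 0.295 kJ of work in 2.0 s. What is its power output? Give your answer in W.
Convert to SI: W = 295.0 J, t = 2.0 s
P = W/t = 295.0/2.0 = 147.5 W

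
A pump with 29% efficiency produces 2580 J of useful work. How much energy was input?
W_in = W_out/η = 2580/0.29 = 8897 J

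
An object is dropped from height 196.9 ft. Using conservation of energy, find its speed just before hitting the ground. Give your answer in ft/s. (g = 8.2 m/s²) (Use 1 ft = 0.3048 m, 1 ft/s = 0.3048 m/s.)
Convert to SI: h = 60.0151 m
mgh = ½mv² ⇒ v = √(2gh) = √(2·8.2·60.0151) = 31.3727 m/s = 102.9 ft/s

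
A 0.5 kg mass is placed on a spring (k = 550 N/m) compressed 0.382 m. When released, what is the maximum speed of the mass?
½kx² = ½mv² ⇒ v = x√(k/m) = (0.382)√(550/0.5) = 12.67 m/s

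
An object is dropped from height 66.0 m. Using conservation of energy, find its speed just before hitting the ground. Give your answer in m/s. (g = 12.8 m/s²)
mgh = ½mv² ⇒ v = √(2gh) = √(2·12.8·66.0) = 41.1 m/s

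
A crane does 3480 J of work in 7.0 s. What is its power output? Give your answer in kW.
P = W/t = 3480.0/7.0 = 497.143 W = 0.4971 kW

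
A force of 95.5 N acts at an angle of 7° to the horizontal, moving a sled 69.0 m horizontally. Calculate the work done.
W = F·d·cosθ = (95.5)(69.0)cos(7°) = 6540 J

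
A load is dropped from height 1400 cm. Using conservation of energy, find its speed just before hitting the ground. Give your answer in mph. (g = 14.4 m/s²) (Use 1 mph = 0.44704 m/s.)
Convert to SI: h = 14.0 m
mgh = ½mv² ⇒ v = √(2gh) = √(2·14.4·14.0) = 20.0798 m/s = 44.92 mph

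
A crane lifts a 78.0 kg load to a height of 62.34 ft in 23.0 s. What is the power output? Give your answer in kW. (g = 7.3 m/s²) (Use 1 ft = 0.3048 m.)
Convert to SI: m = 78.0 kg, h = 19.0012 m, t = 23.0 s
P = mgh/t = (78.0)(7.3)(19.0012)/23.0 = 470.404 W = 0.4704 kW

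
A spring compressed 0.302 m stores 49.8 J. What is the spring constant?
k = 2·PE/x² = 2·49.8/(0.302)² = 1092 N/m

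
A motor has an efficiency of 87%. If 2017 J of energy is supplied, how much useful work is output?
W_out = η·W_in = 0.87·2017 = 1754.79 J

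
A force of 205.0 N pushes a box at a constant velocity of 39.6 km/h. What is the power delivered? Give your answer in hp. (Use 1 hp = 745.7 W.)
Convert to SI: F = 205.0 N, v = 11.0 m/s
P = Fv = (205.0)(11.0) = 2255.0 W = 3.024 hp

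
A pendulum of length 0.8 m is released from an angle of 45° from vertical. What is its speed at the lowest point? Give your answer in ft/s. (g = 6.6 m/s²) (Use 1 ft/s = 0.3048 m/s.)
h = L(1 − cosθ) = 0.8(1 − cos45°) = 0.234315 m
v = √(2gh) = √(2·6.6·0.234315) = 1.75868 m/s = 5.77 ft/s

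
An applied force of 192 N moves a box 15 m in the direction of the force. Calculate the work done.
W = F·d = (192)(15) = 2880 J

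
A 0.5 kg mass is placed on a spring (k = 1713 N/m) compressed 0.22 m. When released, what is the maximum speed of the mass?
½kx² = ½mv² ⇒ v = x√(k/m) = (0.22)√(1713/0.5) = 12.88 m/s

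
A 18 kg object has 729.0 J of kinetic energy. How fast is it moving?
v = √(2·KE/m) = √(2·729.0/18) = 9.0 m/s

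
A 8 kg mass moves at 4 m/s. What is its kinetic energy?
KE = ½mv² = ½(8)(4)² = 64.0 J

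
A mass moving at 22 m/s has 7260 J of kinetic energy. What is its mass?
m = 2·KE/v² = 2·7260/(22)² = 30.0 kg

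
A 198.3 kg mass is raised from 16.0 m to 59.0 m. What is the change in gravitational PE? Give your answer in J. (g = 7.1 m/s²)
ΔPE = mgΔh = (198.3)(7.1)(43.0) = 60540 J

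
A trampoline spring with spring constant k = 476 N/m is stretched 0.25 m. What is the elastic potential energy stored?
PE = ½kx² = ½(476)(0.25)² = 14.88 J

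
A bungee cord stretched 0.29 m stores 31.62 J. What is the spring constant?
k = 2·PE/x² = 2·31.62/(0.29)² = 752.0 N/m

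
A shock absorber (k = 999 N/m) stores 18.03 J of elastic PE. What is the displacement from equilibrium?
x = √(2·PE/k) = √(2·18.03/999) = 0.19 m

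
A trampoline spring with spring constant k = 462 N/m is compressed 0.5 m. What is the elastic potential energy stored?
PE = ½kx² = ½(462)(0.5)² = 57.75 J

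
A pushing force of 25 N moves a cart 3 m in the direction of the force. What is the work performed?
W = F·d = (25)(3) = 75.0 J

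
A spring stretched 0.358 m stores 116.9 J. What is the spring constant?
k = 2·PE/x² = 2·116.9/(0.358)² = 1824 N/m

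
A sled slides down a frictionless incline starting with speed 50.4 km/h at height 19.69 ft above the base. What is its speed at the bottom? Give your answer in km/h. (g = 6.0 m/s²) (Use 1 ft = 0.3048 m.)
Convert to SI: v₀ = 14.0 m/s, h = 6.00151 m
½mv₀² + mgh = ½mv² ⇒ v = √(v₀² + 2gh) = √(14.0² + 2·6.0·6.00151) = 16.3713 m/s = 58.94 km/h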